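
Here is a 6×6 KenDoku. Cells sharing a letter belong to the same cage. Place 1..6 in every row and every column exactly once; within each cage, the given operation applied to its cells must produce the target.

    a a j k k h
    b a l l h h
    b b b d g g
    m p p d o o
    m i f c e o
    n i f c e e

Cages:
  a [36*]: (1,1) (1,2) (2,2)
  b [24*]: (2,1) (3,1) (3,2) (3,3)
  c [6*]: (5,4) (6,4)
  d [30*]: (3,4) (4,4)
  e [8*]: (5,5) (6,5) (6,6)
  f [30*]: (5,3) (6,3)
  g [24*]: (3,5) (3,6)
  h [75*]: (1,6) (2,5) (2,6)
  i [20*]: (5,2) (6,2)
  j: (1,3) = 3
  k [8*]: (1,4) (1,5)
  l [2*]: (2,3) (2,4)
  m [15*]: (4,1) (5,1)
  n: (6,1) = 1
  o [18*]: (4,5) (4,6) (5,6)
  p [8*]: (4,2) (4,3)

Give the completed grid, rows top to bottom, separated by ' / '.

6 1 3 4 2 5 / 4 6 2 1 5 3 / 2 3 1 5 6 4 / 5 2 4 6 3 1 / 3 4 5 2 1 6 / 1 5 6 3 4 2

Cage j is a single given cell, so (1,3) = 3.
The 3 cells of cage h must have product 75, which forces (1,6) = 5.
Cage h has product 75; hence (2,5) = 5.
The 3 cells of cage h must have product 75, so (2,6) = 3.
Cage n is given; hence (6,1) = 1.
Cage a needs product 36, so (1,1) = 6.
Cage a needs product 36, leaving (1,2) = 1.
Cage a needs product 36, which forces (2,2) = 6.
Cage o has product 18; hence (4,5) = 3.
The 3 cells of cage e must have product 8, which forces (5,5) = 1.
Row 5 already has 1; hence (5,6) = 6.
Cage b has product 24, which forces (3,3) = 1.
Cage g's pair has product 24; hence (3,5) = 6.
Column 6 now contains 6, so (3,6) = 4.
Row 4 already has 3, which forces (4,1) = 5.
Row 4 already has 5, which forces (4,4) = 6.
Column 6 now contains 6, leaving (4,6) = 1.
Cage m's pair has product 15, which forces (5,1) = 3.
Row 5 already has 6, so (5,3) = 5.
Row 5 already has 3, so (5,4) = 2.
Cage f needs two cells with product 30, which forces (6,3) = 6.
Column 4 already has 2, so (6,4) = 3.
Column 6 already has 4, so (6,6) = 2.
Column 4 already has 2; hence (1,4) = 4.
The two cells of cage k must have product 8, leaving (1,5) = 2.
Cage b needs product 24, which forces (2,1) = 4.
Column 3 now contains 1, leaving (2,3) = 2.
Column 4 already has 2, leaving (2,4) = 1.
Column 1 now contains 3; hence (3,1) = 2.
Cage b has product 24; hence (3,2) = 3.
Row 3 already has 6, which forces (3,4) = 5.
2 is placed in column 3, so (4,3) = 4.
Row 5 already has 5; hence (5,2) = 4.
Cage i's pair has product 20, so (6,2) = 5.
2 is placed in row 6; hence (6,5) = 4.
Row 4 already has 4; hence (4,2) = 2.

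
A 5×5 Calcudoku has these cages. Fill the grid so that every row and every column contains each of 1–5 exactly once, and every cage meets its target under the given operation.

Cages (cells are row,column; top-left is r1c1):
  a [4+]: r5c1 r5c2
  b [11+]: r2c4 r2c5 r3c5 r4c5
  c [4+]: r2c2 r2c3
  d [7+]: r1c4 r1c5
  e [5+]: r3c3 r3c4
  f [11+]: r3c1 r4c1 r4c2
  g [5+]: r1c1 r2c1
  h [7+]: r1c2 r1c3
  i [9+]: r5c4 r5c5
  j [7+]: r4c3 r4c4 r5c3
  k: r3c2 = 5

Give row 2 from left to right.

K is a freebie, so r3c2 = 5.
The only place for 1 in row 1 is r1c1.
Cage g's pair has sum 5, leaving r2c1 = 4.
1 is placed in column 1; hence r5c1 = 3.
Cage a's pair has sum 4; hence r5c2 = 1.
Column 2 already has 1, leaving r2c2 = 3.
The two cells of cage c must have sum 4, leaving r2c3 = 1.
Column 1 already has 3; hence r3c1 = 2.
Column 1 already has 3, which forces r4c1 = 5.
Cage f needs sum 11, which forces r4c2 = 4.
Column 2 already has 4; hence r1c2 = 2.
Cage h needs two cells with sum 7; hence r1c3 = 5.
Cage e needs two cells with sum 5, which forces r3c3 = 4.
The two cells of cage e must have sum 5, so r3c4 = 1.
Row 3 now contains 1, so r3c5 = 3.
Column 4 now contains 1, leaving r4c4 = 2.
Column 5 now contains 3, which forces r4c5 = 1.
Column 3 now contains 4, which forces r5c3 = 2.
The two cells of cage d must have sum 7, which forces r1c4 = 3.
Column 5 now contains 3, leaving r1c5 = 4.
Column 4 already has 2, which forces r2c4 = 5.
Cage b needs sum 11, which forces r2c5 = 2.
Row 4 already has 2, leaving r4c3 = 3.
Column 4 now contains 5; hence r5c4 = 4.
4 is placed in column 5, which forces r5c5 = 5.
The full grid is 1 2 5 3 4 / 4 3 1 5 2 / 2 5 4 1 3 / 5 4 3 2 1 / 3 1 2 4 5.

4 3 1 5 2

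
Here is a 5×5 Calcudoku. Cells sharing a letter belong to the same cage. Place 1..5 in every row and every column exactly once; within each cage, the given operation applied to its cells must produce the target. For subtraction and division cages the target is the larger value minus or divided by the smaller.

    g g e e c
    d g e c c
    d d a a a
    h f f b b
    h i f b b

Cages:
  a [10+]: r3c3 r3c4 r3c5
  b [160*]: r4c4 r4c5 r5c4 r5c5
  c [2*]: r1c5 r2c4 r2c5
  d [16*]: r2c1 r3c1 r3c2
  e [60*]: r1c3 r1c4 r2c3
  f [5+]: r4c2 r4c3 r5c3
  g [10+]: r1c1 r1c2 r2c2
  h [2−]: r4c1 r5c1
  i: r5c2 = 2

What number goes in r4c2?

1

The 3 cells of cage c must have product 2; hence r1c5 = 1.
Cage c needs product 2, leaving r2c4 = 1.
Cage c has product 2, leaving r2c5 = 2.
Cage i is given; hence r5c2 = 2.
Row 5 now contains 2, leaving r5c3 = 1.
Row 2 already has 2, leaving r2c1 = 4.
The 3 cells of cage d must have product 16, so r3c1 = 1.
Column 2 already has 2, so r3c2 = 4.
Column 2 already has 2, which forces r4c2 = 1.
1 is placed in column 3, leaving r4c3 = 3.
Cage b has product 160, which forces r4c4 = 2.
The 4 cells of cage b must have product 160; hence r4c5 = 4.
Cage b needs product 160, which forces r5c4 = 4.
The 4 cells of cage b must have product 160, leaving r5c5 = 5.
The 3 cells of cage g must have sum 10, which forces r1c1 = 2.
Cage e has product 60; hence r1c3 = 4.
The 3 cells of cage e must have product 60; hence r1c4 = 3.
3 is placed in column 3, so r2c3 = 5.
Cage a has sum 10, so r3c3 = 2.
Cage a needs sum 10, leaving r3c4 = 5.
5 is placed in column 5, so r3c5 = 3.
2 is placed in row 4; hence r4c1 = 5.
Row 5 already has 5, leaving r5c1 = 3.
Row 1 already has 3, leaving r1c2 = 5.
Row 2 now contains 5, so r2c2 = 3.
The full grid is 2 5 4 3 1 / 4 3 5 1 2 / 1 4 2 5 3 / 5 1 3 2 4 / 3 2 1 4 5.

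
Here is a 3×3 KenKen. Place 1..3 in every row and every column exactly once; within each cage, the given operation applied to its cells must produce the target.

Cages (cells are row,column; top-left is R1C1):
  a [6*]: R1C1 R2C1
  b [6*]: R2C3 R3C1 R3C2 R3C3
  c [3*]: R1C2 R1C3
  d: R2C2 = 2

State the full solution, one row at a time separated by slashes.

2 1 3 / 3 2 1 / 1 3 2

Cage d is a single given cell, leaving R2C2 = 2.
Cage b has product 6, so R2C3 = 1.
Cage a's pair has product 6; hence R1C1 = 2.
Cage c needs two cells with product 3, so R1C2 = 1.
Column 3 now contains 1, which forces R1C3 = 3.
Row 2 already has 2; hence R2C1 = 3.
3 is placed in column 1, which forces R3C1 = 1.
1 is placed in column 2, which forces R3C2 = 3.
Column 3 already has 3; hence R3C3 = 2.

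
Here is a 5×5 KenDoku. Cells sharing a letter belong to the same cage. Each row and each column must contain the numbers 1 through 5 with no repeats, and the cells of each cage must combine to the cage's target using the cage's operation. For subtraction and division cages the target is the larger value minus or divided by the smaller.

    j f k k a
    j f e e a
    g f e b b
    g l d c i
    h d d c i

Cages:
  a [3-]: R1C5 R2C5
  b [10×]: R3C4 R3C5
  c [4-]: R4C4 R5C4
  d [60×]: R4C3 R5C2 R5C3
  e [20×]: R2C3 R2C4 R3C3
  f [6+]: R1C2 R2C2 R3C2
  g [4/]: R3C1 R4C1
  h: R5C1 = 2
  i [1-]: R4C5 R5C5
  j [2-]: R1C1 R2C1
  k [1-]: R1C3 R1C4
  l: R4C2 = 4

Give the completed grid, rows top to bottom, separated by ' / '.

5 1 2 3 4 / 3 2 5 4 1 / 4 3 1 2 5 / 1 4 3 5 2 / 2 5 4 1 3

L is a freebie, leaving R4C2 = 4.
H is a freebie, leaving R5C1 = 2.
The two cells of cage g must have quotient 4, leaving R3C1 = 4.
4 is placed in row 4, which forces R4C1 = 1.
Row 4 already has 1; hence R4C4 = 5.
The 3 cells of cage d must have product 60, so R5C3 = 4.
Column 4 now contains 5; hence R5C4 = 1.
Row 5 already has 1, so R5C5 = 3.
Column 4 now contains 5, so R3C4 = 2.
Cage b needs two cells with product 10, so R3C5 = 5.
5 is placed in row 4, which forces R4C3 = 3.
3 is placed in column 5; hence R4C5 = 2.
3 is placed in row 5, leaving R5C2 = 5.
The 3 cells of cage e must have product 20, so R2C3 = 5.
Column 4 already has 2, leaving R2C4 = 4.
Row 2 already has 4, leaving R2C5 = 1.
Row 3 already has 5; hence R3C3 = 1.
The two cells of cage j must have difference 2, so R1C1 = 5.
The 3 cells of cage f must have sum 6, which forces R1C2 = 1.
Column 3 now contains 5, leaving R1C3 = 2.
Column 4 already has 4, which forces R1C4 = 3.
Column 5 now contains 1; hence R1C5 = 4.
Row 2 now contains 5; hence R2C1 = 3.
Cage f needs sum 6; hence R2C2 = 2.
Row 3 already has 1; hence R3C2 = 3.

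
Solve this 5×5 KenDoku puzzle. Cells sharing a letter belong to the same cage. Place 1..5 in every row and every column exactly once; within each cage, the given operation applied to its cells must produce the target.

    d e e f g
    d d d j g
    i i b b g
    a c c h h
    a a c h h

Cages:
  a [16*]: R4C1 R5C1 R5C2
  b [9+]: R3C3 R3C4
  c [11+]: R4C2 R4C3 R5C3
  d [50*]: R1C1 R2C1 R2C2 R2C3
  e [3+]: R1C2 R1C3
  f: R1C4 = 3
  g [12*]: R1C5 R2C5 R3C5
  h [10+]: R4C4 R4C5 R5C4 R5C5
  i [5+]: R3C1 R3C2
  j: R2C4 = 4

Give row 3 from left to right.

Cage d needs product 50, which forces R1C1 = 5.
Cage f is a single given cell, leaving R1C4 = 3.
Cage j is a single given cell, which forces R2C4 = 4.
4 is placed in column 4; hence R3C4 = 5.
Row 3 already has 5; hence R3C3 = 4.
Cage g needs product 12, so R1C5 = 4.
In row 2, 3 can only go at R2C5, so R2C5 = 3.
3 is placed in column 5, so R3C5 = 1.
Row 4 needs a 3, and only R4C2 is open for it.
Cage i's pair has sum 5, which forces R3C1 = 3.
3 is placed in column 2, which forces R3C2 = 2.
Cage c has sum 11, so R4C3 = 5.
5 is placed in row 4, so R4C5 = 2.
Column 2 already has 2; hence R5C2 = 4.
Cage c has sum 11, leaving R5C3 = 3.
Column 5 already has 2, leaving R5C5 = 5.
Column 2 already has 2; hence R1C2 = 1.
Cage e's pair has sum 3, so R1C3 = 2.
Cage d needs product 50, which forces R2C2 = 5.
2 is placed in column 3, which forces R2C3 = 1.
Row 4 now contains 2, leaving R4C1 = 4.
Row 4 now contains 2; hence R4C4 = 1.
Row 5 now contains 4, which forces R5C1 = 1.
Cage h needs sum 10, so R5C4 = 2.
Row 2 already has 1, so R2C1 = 2.
The full grid is 5 1 2 3 4 / 2 5 1 4 3 / 3 2 4 5 1 / 4 3 5 1 2 / 1 4 3 2 5.

3 2 4 5 1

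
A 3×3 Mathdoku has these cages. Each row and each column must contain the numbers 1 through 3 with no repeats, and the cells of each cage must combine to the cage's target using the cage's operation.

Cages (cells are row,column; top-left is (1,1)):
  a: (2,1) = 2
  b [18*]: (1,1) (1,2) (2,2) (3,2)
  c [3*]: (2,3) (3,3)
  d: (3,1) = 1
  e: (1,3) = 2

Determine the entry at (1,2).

1

The 4 cells of cage b must have product 18; hence (1,1) = 3.
E is a freebie, leaving (1,3) = 2.
Cage a is given, which forces (2,1) = 2.
Cage d is given, leaving (3,1) = 1.
Row 3 already has 1, leaving (3,3) = 3.
2 is placed in row 1, which forces (1,2) = 1.
Cage b needs product 18; hence (2,2) = 3.
3 is placed in column 3, which forces (2,3) = 1.
3 is placed in row 3, which forces (3,2) = 2.
Filled in: 3 1 2 / 2 3 1 / 1 2 3.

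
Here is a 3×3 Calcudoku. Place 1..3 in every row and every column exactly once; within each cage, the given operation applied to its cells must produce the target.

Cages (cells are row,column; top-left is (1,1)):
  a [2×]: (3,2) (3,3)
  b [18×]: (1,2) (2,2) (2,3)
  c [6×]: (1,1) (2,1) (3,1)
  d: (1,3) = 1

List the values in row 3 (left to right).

3 1 2

Cage b has product 18; hence (1,2) = 3.
Cage d is given, so (1,3) = 1.
The 3 cells of cage b must have product 18, which forces (2,2) = 2.
Cage b needs product 18, leaving (2,3) = 3.
Column 2 already has 2, which forces (3,2) = 1.
1 is placed in column 3, which forces (3,3) = 2.
Row 1 now contains 1; hence (1,1) = 2.
Row 2 already has 3, so (2,1) = 1.
Row 3 already has 2, which forces (3,1) = 3.
Completed grid: 2 3 1 / 1 2 3 / 3 1 2.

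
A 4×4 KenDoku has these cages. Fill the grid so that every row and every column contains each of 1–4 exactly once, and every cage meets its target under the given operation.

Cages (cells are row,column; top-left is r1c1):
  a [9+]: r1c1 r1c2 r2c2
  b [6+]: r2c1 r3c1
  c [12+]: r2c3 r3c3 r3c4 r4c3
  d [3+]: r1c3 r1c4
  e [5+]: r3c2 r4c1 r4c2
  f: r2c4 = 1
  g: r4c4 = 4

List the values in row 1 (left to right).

3 4 1 2

Cage f is given, so r2c4 = 1.
Cage g is a single given cell; hence r4c4 = 4.
The two cells of cage d must have sum 3, leaving r1c3 = 1.
Column 4 already has 1; hence r1c4 = 2.
Column 4 already has 4, which forces r3c4 = 3.
The 3 cells of cage a must have sum 9, which forces r2c2 = 2.
Column 2 now contains 2, so r3c2 = 1.
Column 2 now contains 1, so r4c2 = 3.
Row 4 now contains 3; hence r4c3 = 2.
Cage a needs sum 9, which forces r1c1 = 3.
3 is placed in column 2, which forces r1c2 = 4.
Row 2 already has 2, so r2c1 = 4.
The 4 cells of cage c must have sum 12, leaving r2c3 = 3.
The two cells of cage b must have sum 6, so r3c1 = 2.
Column 3 already has 2, leaving r3c3 = 4.
Row 4 now contains 2, which forces r4c1 = 1.
Filled in: 3 4 1 2 / 4 2 3 1 / 2 1 4 3 / 1 3 2 4.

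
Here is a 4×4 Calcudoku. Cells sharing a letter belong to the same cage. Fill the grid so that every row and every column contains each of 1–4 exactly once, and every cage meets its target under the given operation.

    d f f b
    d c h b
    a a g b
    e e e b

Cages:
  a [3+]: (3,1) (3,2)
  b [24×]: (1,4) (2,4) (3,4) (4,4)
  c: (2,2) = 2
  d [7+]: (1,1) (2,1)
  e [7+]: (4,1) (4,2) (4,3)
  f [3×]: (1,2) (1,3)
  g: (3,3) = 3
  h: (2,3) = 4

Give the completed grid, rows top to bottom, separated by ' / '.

4 3 1 2 / 3 2 4 1 / 2 1 3 4 / 1 4 2 3

Cage c is a single given cell, leaving (2,2) = 2.
Cage h is a single given cell, so (2,3) = 4.
Column 2 already has 2; hence (3,2) = 1.
G is a freebie, leaving (3,3) = 3.
Column 2 now contains 1, which forces (4,2) = 4.
The two cells of cage d must have sum 7, which forces (1,1) = 4.
Column 2 now contains 1; hence (1,2) = 3.
Column 3 now contains 3, so (1,3) = 1.
Row 1 already has 1; hence (1,4) = 2.
Row 2 already has 4; hence (2,1) = 3.
Row 2 now contains 3, so (2,4) = 1.
Row 3 now contains 1; hence (3,1) = 2.
2 is placed in column 4, which forces (3,4) = 4.
Column 1 already has 2; hence (4,1) = 1.
Column 3 now contains 1, so (4,3) = 2.
1 is placed in column 4, so (4,4) = 3.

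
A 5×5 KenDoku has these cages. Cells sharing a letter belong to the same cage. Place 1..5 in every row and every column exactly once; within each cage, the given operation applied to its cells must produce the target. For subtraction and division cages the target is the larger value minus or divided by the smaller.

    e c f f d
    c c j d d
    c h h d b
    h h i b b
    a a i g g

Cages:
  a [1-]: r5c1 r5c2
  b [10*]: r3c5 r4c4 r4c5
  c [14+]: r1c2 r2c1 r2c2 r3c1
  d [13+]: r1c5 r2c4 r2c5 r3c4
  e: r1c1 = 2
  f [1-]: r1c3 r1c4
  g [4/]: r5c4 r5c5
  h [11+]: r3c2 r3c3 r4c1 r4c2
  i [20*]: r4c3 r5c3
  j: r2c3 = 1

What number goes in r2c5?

3

Cage e is a single given cell, which forces r1c1 = 2.
Cage j is given, leaving r2c3 = 1.
Row 5 needs a 2, and only r5c2 is open for it.
In row 5, 3 can only go at r5c1, so r5c1 = 3.
In row 4, 3 can only go at r4c2, so r4c2 = 3.
Row 5 needs a 5, and only r5c3 is open for it.
Column 3 already has 5; hence r4c3 = 4.
4 is placed in column 3, so r1c3 = 3.
The two cells of cage f must have difference 1, which forces r1c4 = 4.
3 is placed in column 3, which forces r3c3 = 2.
Column 4 now contains 4, which forces r5c4 = 1.
Row 5 now contains 1, so r5c5 = 4.
Row 1 already has 4; hence r1c2 = 1.
Row 1 already has 1, which forces r1c5 = 5.
Cage c has sum 14, which forces r2c1 = 5.
Cage c has sum 14, which forces r2c2 = 4.
Cage d needs sum 13, so r2c4 = 2.
Column 5 already has 5; hence r2c5 = 3.
Cage c has sum 14, which forces r3c1 = 4.
Column 2 now contains 1, so r3c2 = 5.
5 is placed in row 3, so r3c4 = 3.
Column 5 already has 5, so r3c5 = 1.
Column 1 now contains 5, which forces r4c1 = 1.
Column 4 already has 2; hence r4c4 = 5.
Column 5 already has 1, leaving r4c5 = 2.
The full grid is 2 1 3 4 5 / 5 4 1 2 3 / 4 5 2 3 1 / 1 3 4 5 2 / 3 2 5 1 4.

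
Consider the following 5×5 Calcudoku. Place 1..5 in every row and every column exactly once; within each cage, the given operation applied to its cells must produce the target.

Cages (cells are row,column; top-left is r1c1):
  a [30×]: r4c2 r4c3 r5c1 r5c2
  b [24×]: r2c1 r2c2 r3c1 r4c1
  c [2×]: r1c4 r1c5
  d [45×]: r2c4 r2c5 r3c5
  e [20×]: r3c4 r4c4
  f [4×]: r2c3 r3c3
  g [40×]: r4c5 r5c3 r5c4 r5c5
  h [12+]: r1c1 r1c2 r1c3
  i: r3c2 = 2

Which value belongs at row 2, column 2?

1

The 3 cells of cage d must have product 45, leaving r2c4 = 3.
Cage d needs product 45, which forces r2c5 = 5.
Cage i is a single given cell, which forces r3c2 = 2.
Cage d needs product 45; hence r3c5 = 3.
Cage b needs product 24, so r2c1 = 2.
Cage b has product 24, so r4c1 = 3.
Cage a needs product 30, which forces r4c3 = 2.
The 4 cells of cage a must have product 30, which forces r5c2 = 3.
Cage h has sum 12, leaving r1c3 = 3.
Row 3 needs a 5, and only r3c4 is open for it.
5 is placed in column 4, leaving r4c4 = 4.
Row 4 now contains 4, which forces r4c5 = 1.
Cage g needs product 40, leaving r5c3 = 5.
Cage c needs two cells with product 2, which forces r1c4 = 1.
1 is placed in column 5; hence r1c5 = 2.
Row 4 already has 1, which forces r4c2 = 5.
Row 5 now contains 5, leaving r5c1 = 1.
Cage g has product 40; hence r5c4 = 2.
Cage g has product 40, leaving r5c5 = 4.
The 3 cells of cage h must have sum 12, which forces r1c1 = 5.
5 is placed in column 2, leaving r1c2 = 4.
Cage b has product 24, leaving r2c2 = 1.
Row 2 now contains 1, which forces r2c3 = 4.
1 is placed in column 1, which forces r3c1 = 4.
4 is placed in column 3, leaving r3c3 = 1.
Completed grid: 5 4 3 1 2 / 2 1 4 3 5 / 4 2 1 5 3 / 3 5 2 4 1 / 1 3 5 2 4.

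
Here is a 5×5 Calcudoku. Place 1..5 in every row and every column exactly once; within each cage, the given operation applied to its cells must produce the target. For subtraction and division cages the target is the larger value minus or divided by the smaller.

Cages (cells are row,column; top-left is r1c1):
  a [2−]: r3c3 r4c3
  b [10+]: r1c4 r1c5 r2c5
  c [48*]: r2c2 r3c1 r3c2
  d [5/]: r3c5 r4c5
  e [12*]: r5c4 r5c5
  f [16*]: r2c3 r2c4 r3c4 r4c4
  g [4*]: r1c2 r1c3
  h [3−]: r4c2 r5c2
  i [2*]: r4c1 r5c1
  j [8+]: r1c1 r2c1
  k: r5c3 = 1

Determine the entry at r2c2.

4

The 3 cells of cage c must have product 48, so r2c2 = 4.
Cage f needs product 16, so r2c3 = 2.
Row 2 now contains 4; hence r2c4 = 1.
Cage c needs product 48; hence r3c1 = 4.
Cage c needs product 48, leaving r3c2 = 3.
Row 3 now contains 4; hence r3c4 = 2.
2 is placed in column 4; hence r4c4 = 4.
Cage k is a single given cell, which forces r5c3 = 1.
Column 4 already has 4; hence r5c4 = 3.
3 is placed in row 5; hence r5c5 = 4.
Column 2 now contains 4, leaving r1c2 = 1.
1 is placed in column 3, so r1c3 = 4.
3 is placed in column 4, which forces r1c4 = 5.
Cage b needs sum 10, leaving r1c5 = 2.
The 3 cells of cage b must have sum 10, leaving r2c5 = 3.
1 is placed in column 3; hence r3c3 = 5.
Row 3 now contains 5; hence r3c5 = 1.
Cage i's pair has product 2, leaving r4c1 = 1.
Cage a's pair has difference 2, so r4c3 = 3.
Column 5 already has 1; hence r4c5 = 5.
Row 5 already has 1, which forces r5c1 = 2.
Row 5 now contains 2; hence r5c2 = 5.
Row 1 already has 5, leaving r1c1 = 3.
3 is placed in row 2, so r2c1 = 5.
5 is placed in row 4, which forces r4c2 = 2.
Completed grid: 3 1 4 5 2 / 5 4 2 1 3 / 4 3 5 2 1 / 1 2 3 4 5 / 2 5 1 3 4.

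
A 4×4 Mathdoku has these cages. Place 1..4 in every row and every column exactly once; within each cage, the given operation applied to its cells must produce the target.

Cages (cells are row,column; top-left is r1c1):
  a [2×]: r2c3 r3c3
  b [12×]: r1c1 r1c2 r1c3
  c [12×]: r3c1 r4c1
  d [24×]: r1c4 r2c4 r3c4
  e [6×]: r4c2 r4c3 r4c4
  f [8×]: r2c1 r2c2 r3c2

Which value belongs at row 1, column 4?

2

The only place for 2 in row 1 is r1c4.
The only place for 3 in row 2 is r2c4.
Column 4 already has 3, so r3c4 = 4.
Column 4 already has 3, so r4c4 = 1.
Row 3 now contains 4, which forces r3c1 = 3.
Cage c needs two cells with product 12, leaving r4c1 = 4.
Column 1 now contains 4, leaving r1c1 = 1.
1 is placed in column 1, so r2c1 = 2.
Cage f needs product 8; hence r2c2 = 4.
2 is placed in row 2, which forces r2c3 = 1.
1 is placed in column 3, so r3c3 = 2.
Column 3 now contains 2; hence r4c3 = 3.
4 is placed in column 2; hence r1c2 = 3.
3 is placed in column 3; hence r1c3 = 4.
Row 3 now contains 2; hence r3c2 = 1.
Row 4 already has 3; hence r4c2 = 2.
The full grid is 1 3 4 2 / 2 4 1 3 / 3 1 2 4 / 4 2 3 1.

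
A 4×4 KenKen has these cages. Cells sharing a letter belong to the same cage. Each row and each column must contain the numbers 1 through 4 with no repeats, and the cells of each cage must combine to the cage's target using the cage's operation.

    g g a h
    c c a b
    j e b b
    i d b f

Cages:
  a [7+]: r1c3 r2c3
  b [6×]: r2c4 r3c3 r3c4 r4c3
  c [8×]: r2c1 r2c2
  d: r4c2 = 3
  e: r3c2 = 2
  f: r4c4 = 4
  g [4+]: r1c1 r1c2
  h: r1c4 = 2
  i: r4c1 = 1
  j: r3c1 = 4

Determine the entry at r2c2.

Cage h is given; hence r1c4 = 2.
J is a freebie, which forces r3c1 = 4.
Cage e is a single given cell; hence r3c2 = 2.
Cage i is a single given cell, which forces r4c1 = 1.
Cage d is a single given cell; hence r4c2 = 3.
Row 4 now contains 3; hence r4c3 = 2.
Cage f is a single given cell; hence r4c4 = 4.
1 is placed in column 1; hence r1c1 = 3.
3 is placed in column 2, so r1c2 = 1.
Row 1 already has 3, leaving r1c3 = 4.
Column 1 now contains 4, leaving r2c1 = 2.
2 is placed in column 2, leaving r2c2 = 4.
Column 3 already has 4, which forces r2c3 = 3.
Cage b has product 6; hence r2c4 = 1.
The 4 cells of cage b must have product 6, which forces r3c3 = 1.
Cage b has product 6; hence r3c4 = 3.
Completed grid: 3 1 4 2 / 2 4 3 1 / 4 2 1 3 / 1 3 2 4.

4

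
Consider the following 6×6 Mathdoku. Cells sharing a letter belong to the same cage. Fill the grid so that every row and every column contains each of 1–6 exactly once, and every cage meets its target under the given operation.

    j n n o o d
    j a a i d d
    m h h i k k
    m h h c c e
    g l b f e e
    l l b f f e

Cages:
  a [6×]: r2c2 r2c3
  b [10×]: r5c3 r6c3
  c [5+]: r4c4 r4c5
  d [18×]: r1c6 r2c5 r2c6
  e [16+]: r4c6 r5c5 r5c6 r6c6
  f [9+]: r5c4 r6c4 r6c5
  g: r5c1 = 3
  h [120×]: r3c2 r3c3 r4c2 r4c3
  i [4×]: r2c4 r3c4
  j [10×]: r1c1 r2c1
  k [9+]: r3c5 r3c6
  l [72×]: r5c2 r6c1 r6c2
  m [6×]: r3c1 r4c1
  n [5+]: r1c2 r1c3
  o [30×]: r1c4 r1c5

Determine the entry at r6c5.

Cage g is a single given cell, so r5c1 = 3.
In row 2, 4 can only go at r2c4, so r2c4 = 4.
4 is placed in column 4, which forces r3c4 = 1.
1 is placed in row 3, so r3c1 = 6.
The two cells of cage m must have product 6; hence r4c1 = 1.
Column 1 already has 6, which forces r6c1 = 4.
The 3 cells of cage l must have product 72, so r5c2 = 6.
Cage l has product 72, which forces r6c2 = 3.
The 3 cells of cage f must have sum 9, so r5c4 = 2.
2 is placed in column 4, which forces r4c4 = 3.
Cage c needs two cells with sum 5, so r4c5 = 2.
Row 5 already has 2, which forces r5c3 = 5.
Cage b needs two cells with product 10, so r6c3 = 2.
2 is placed in column 5; hence r6c5 = 1.
Cage h has product 120, which forces r3c2 = 2.
Cage h needs product 120, which forces r3c3 = 3.
The 4 cells of cage h must have product 120, which forces r4c2 = 5.
The 4 cells of cage h must have product 120; hence r4c3 = 4.
5 is placed in row 4; hence r4c6 = 6.
1 is placed in column 5, which forces r5c5 = 4.
Cage e needs sum 16, leaving r5c6 = 1.
Cage f needs sum 9, which forces r6c4 = 6.
Column 6 now contains 6, which forces r6c6 = 5.
Cage n needs two cells with sum 5; hence r1c2 = 4.
Column 3 already has 4, which forces r1c3 = 1.
Column 4 now contains 6, so r1c4 = 5.
Cage o's pair has product 30, leaving r1c5 = 6.
1 is placed in column 6, so r1c6 = 3.
2 is placed in column 2, so r2c2 = 1.
Column 3 already has 3, which forces r2c3 = 6.
Cage d needs product 18, leaving r2c5 = 3.
Cage d has product 18, leaving r2c6 = 2.
4 is placed in column 5, so r3c5 = 5.
Column 6 already has 5, which forces r3c6 = 4.
5 is placed in row 1, leaving r1c1 = 2.
2 is placed in row 2, leaving r2c1 = 5.
The full grid is 2 4 1 5 6 3 / 5 1 6 4 3 2 / 6 2 3 1 5 4 / 1 5 4 3 2 6 / 3 6 5 2 4 1 / 4 3 2 6 1 5.

1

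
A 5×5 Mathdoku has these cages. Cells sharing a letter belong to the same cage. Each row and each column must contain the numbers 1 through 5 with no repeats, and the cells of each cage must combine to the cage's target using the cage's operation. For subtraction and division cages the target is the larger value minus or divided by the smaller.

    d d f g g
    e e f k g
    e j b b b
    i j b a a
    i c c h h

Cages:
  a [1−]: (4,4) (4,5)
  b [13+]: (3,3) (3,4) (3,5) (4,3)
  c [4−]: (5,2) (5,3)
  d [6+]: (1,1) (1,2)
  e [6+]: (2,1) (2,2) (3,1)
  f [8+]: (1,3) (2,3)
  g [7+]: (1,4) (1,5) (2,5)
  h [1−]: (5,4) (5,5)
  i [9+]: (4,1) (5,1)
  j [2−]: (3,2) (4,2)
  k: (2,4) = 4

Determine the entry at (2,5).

Cage k is a single given cell; hence (2,4) = 4.
The only place for 5 in row 2 is (2,3).
Column 3 already has 5, so (1,3) = 3.
Cage c needs two cells with difference 4, so (5,2) = 5.
Column 3 already has 5, which forces (5,3) = 1.
Cage i's pair has sum 9, so (4,1) = 5.
Row 5 now contains 5; hence (5,1) = 4.
4 is placed in column 1, so (1,1) = 2.
The two cells of cage d must have sum 6; hence (1,2) = 4.
Row 1 now contains 2, leaving (1,4) = 1.
Row 1 now contains 4, so (1,5) = 5.
Cage e needs sum 6, leaving (2,2) = 2.
The 3 cells of cage g must have sum 7, so (2,5) = 1.
Row 2 now contains 1; hence (2,1) = 3.
Cage e needs sum 6, which forces (3,1) = 1.
Row 3 now contains 1, which forces (3,2) = 3.
3 is placed in row 3; hence (3,4) = 5.
Column 2 now contains 3; hence (4,2) = 1.
Cage b needs sum 13; hence (3,3) = 4.
The 4 cells of cage b must have sum 13, so (3,5) = 2.
The 4 cells of cage b must have sum 13, which forces (4,3) = 2.
Row 4 now contains 2, leaving (4,4) = 3.
Row 4 now contains 3, which forces (4,5) = 4.
Column 4 now contains 3; hence (5,4) = 2.
2 is placed in column 5, so (5,5) = 3.
Filled in: 2 4 3 1 5 / 3 2 5 4 1 / 1 3 4 5 2 / 5 1 2 3 4 / 4 5 1 2 3.

1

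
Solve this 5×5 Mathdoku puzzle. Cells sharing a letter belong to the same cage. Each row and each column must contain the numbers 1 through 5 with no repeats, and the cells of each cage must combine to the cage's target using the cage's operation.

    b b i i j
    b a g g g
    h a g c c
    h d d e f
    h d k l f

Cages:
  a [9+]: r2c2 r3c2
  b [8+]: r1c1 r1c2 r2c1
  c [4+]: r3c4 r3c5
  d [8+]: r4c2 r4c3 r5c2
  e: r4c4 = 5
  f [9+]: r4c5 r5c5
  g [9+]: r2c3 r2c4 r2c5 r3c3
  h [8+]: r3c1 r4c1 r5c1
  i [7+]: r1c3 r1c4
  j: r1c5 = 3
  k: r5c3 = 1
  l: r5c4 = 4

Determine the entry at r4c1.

1

J is a freebie; hence r1c5 = 3.
Column 5 now contains 3, which forces r3c5 = 1.
E is a freebie, so r4c4 = 5.
Row 4 already has 5, so r4c5 = 4.
Cage k is a single given cell, so r5c3 = 1.
Cage l is a single given cell, so r5c4 = 4.
Column 5 now contains 4; hence r5c5 = 5.
The two cells of cage i must have sum 7; hence r1c3 = 5.
Column 4 already has 4, so r1c4 = 2.
Cage g has sum 9, which forces r2c3 = 4.
Cage g needs sum 9, leaving r2c4 = 1.
Column 5 already has 5, which forces r2c5 = 2.
Cage g needs sum 9; hence r3c3 = 2.
Row 3 already has 1, so r3c4 = 3.
Cage h needs sum 8, leaving r4c1 = 1.
Cage d needs sum 8, leaving r4c2 = 2.
The 3 cells of cage d must have sum 8, so r4c3 = 3.
Cage d needs sum 8, so r5c2 = 3.
1 is placed in column 1, so r1c1 = 4.
Cage b needs sum 8, so r1c2 = 1.
Cage b has sum 8, leaving r2c1 = 3.
4 is placed in row 2; hence r2c2 = 5.
Cage h needs sum 8, leaving r3c1 = 5.
Cage a needs two cells with sum 9, so r3c2 = 4.
Row 5 already has 3, leaving r5c1 = 2.
Filled in: 4 1 5 2 3 / 3 5 4 1 2 / 5 4 2 3 1 / 1 2 3 5 4 / 2 3 1 4 5.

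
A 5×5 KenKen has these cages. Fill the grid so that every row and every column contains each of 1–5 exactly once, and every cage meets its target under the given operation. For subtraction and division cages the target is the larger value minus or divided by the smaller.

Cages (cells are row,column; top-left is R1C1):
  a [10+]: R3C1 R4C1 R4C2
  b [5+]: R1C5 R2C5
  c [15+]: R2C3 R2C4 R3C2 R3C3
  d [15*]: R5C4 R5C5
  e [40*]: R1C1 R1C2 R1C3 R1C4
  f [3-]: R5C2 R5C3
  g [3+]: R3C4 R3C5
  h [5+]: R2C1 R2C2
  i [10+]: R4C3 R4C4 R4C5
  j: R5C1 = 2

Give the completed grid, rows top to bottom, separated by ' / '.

Cage j is a single given cell, so R5C1 = 2.
The only place for 3 in row 1 is R1C5.
The two cells of cage b must have sum 5; hence R2C5 = 2.
Column 5 already has 2, leaving R3C5 = 1.
Cage d needs two cells with product 15, leaving R5C4 = 3.
Column 5 now contains 3, so R5C5 = 5.
Row 3 already has 1; hence R3C4 = 2.
5 is placed in column 5, which forces R4C5 = 4.
Row 2 needs a 3, and only R2C3 is open for it.
The 4 cells of cage c must have sum 15; hence R3C2 = 3.
The only place for 5 in row 2 is R2C4.
Cage c has sum 15, leaving R3C3 = 4.
The 3 cells of cage i must have sum 10, which forces R4C3 = 5.
5 is placed in column 4; hence R4C4 = 1.
4 is placed in column 3; hence R5C3 = 1.
Column 3 already has 1, so R1C3 = 2.
1 is placed in column 4; hence R1C4 = 4.
4 is placed in row 3, leaving R3C1 = 5.
Row 4 now contains 1, leaving R4C1 = 3.
Row 4 now contains 1, leaving R4C2 = 2.
Row 5 now contains 1, which forces R5C2 = 4.
Column 1 now contains 5, which forces R1C1 = 1.
Cage e has product 40, which forces R1C2 = 5.
The two cells of cage h must have sum 5, which forces R2C1 = 4.
4 is placed in column 2, which forces R2C2 = 1.

1 5 2 4 3 / 4 1 3 5 2 / 5 3 4 2 1 / 3 2 5 1 4 / 2 4 1 3 5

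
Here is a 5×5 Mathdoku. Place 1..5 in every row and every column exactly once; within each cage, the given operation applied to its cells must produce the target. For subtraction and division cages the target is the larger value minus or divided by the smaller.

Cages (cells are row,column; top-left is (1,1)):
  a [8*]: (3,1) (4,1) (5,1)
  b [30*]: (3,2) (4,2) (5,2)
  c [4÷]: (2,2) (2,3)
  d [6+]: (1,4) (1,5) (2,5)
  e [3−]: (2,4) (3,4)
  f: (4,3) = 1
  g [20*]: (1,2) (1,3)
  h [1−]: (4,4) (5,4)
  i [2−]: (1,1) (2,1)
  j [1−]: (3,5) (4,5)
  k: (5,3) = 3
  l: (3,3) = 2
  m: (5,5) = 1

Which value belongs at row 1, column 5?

2

L is a freebie; hence (3,3) = 2.
F is a freebie, leaving (4,3) = 1.
K is a freebie; hence (5,3) = 3.
Cage m is given; hence (5,5) = 1.
Cage d needs sum 6, which forces (1,4) = 1.
Cage c's pair has quotient 4; hence (2,2) = 1.
Column 3 already has 1; hence (2,3) = 4.
4 is placed in row 2, leaving (2,4) = 2.
2 is placed in row 2, leaving (2,5) = 3.
Cage a has product 8, which forces (3,1) = 1.
Cage i needs two cells with difference 2, so (1,1) = 3.
The two cells of cage g must have product 20, so (1,2) = 4.
Column 3 now contains 4; hence (1,3) = 5.
Column 5 now contains 3, so (1,5) = 2.
3 is placed in row 2, so (2,1) = 5.
Cage e needs two cells with difference 3, leaving (3,4) = 5.
5 is placed in row 3, so (3,5) = 4.
Column 5 now contains 4; hence (4,5) = 5.
Column 4 now contains 5, which forces (5,4) = 4.
5 is placed in row 3, which forces (3,2) = 3.
Cage a has product 8, which forces (4,1) = 4.
Cage b has product 30, leaving (4,2) = 2.
Column 4 already has 4; hence (4,4) = 3.
Row 5 already has 4, so (5,1) = 2.
Cage b has product 30, so (5,2) = 5.
Completed grid: 3 4 5 1 2 / 5 1 4 2 3 / 1 3 2 5 4 / 4 2 1 3 5 / 2 5 3 4 1.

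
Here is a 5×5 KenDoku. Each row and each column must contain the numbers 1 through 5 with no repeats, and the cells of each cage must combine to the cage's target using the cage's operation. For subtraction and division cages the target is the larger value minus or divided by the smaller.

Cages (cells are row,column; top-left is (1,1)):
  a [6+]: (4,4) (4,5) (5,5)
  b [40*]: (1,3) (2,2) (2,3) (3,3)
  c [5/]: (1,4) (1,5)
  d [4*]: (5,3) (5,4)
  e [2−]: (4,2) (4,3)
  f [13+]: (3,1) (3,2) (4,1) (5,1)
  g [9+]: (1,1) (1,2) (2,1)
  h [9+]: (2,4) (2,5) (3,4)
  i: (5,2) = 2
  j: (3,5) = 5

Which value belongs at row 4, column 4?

1

Cage j is a single given cell, so (3,5) = 5.
Cage i is given; hence (5,2) = 2.
Cage c's pair has quotient 5, so (1,4) = 5.
Column 5 now contains 5; hence (1,5) = 1.
Column 5 now contains 1, leaving (5,5) = 3.
The 3 cells of cage a must have sum 6; hence (4,4) = 1.
Cage a has sum 6, which forces (4,5) = 2.
Column 4 already has 1, which forces (5,4) = 4.
Column 5 now contains 2, which forces (2,5) = 4.
Row 5 already has 4, leaving (5,3) = 1.
Cage b has product 40, which forces (2,2) = 1.
Cage b has product 40; hence (2,3) = 5.
Column 3 now contains 5, so (4,3) = 3.
1 is placed in row 5, so (5,1) = 5.
Cage f has sum 13; hence (3,1) = 1.
The 4 cells of cage f must have sum 13, leaving (3,2) = 3.
Row 3 already has 3, so (3,4) = 2.
Row 4 now contains 3, leaving (4,1) = 4.
Row 4 now contains 3, leaving (4,2) = 5.
Column 2 already has 3, leaving (1,2) = 4.
The 4 cells of cage b must have product 40, so (1,3) = 2.
Column 4 already has 2, so (2,4) = 3.
Row 3 already has 2, leaving (3,3) = 4.
Row 1 already has 2, so (1,1) = 3.
Row 2 already has 3; hence (2,1) = 2.
Completed grid: 3 4 2 5 1 / 2 1 5 3 4 / 1 3 4 2 5 / 4 5 3 1 2 / 5 2 1 4 3.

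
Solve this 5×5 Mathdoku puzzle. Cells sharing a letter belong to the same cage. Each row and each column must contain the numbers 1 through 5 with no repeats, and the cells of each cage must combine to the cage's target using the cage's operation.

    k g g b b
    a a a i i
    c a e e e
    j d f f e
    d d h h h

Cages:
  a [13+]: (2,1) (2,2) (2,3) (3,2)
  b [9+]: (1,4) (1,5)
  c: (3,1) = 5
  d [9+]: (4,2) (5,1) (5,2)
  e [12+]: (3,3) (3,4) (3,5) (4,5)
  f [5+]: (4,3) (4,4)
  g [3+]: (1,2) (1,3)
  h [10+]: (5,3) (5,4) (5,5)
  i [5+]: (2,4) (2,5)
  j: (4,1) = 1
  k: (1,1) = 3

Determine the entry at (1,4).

5

Cage k is given, which forces (1,1) = 3.
Cage c is given; hence (3,1) = 5.
Cage j is a single given cell, leaving (4,1) = 1.
The only place for 5 in row 4 is (4,5).
Cage b needs two cells with sum 9, so (1,4) = 5.
5 is placed in column 5; hence (1,5) = 4.
Cage h needs sum 10, which forces (5,3) = 5.
In row 2, 5 can only go at (2,2), so (2,2) = 5.
Row 3 needs a 3, and only (3,2) is open for it.
The 3 cells of cage d must have sum 9, leaving (4,2) = 4.
Cage d has sum 9, which forces (5,1) = 4.
Cage d has sum 9; hence (5,2) = 1.
Column 2 already has 1, leaving (1,2) = 2.
Cage g's pair has sum 3, so (1,3) = 1.
4 is placed in column 1, so (2,1) = 2.
The 4 cells of cage a must have sum 13; hence (2,3) = 3.
3 is placed in row 2; hence (2,4) = 4.
3 is placed in row 2, which forces (2,5) = 1.
Column 5 now contains 1, so (3,5) = 2.
3 is placed in column 3; hence (4,3) = 2.
Row 4 already has 2, leaving (4,4) = 3.
3 is placed in column 4, which forces (5,4) = 2.
Column 5 now contains 2, which forces (5,5) = 3.
Row 3 already has 2, so (3,3) = 4.
Row 3 already has 2; hence (3,4) = 1.
The full grid is 3 2 1 5 4 / 2 5 3 4 1 / 5 3 4 1 2 / 1 4 2 3 5 / 4 1 5 2 3.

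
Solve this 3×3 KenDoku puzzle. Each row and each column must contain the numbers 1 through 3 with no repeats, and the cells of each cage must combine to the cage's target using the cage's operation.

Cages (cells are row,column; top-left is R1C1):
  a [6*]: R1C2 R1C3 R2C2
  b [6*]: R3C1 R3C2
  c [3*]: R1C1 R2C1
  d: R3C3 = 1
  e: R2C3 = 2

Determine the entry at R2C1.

3

Cage e is given, so R2C3 = 2.
Cage d is a single given cell, so R3C3 = 1.
The 3 cells of cage a must have product 6; hence R1C2 = 2.
1 is placed in column 3, so R1C3 = 3.
Cage a has product 6; hence R2C2 = 1.
Column 2 now contains 2, leaving R3C2 = 3.
3 is placed in row 1; hence R1C1 = 1.
Row 2 now contains 1, which forces R2C1 = 3.
Row 3 now contains 3, leaving R3C1 = 2.
The full grid is 1 2 3 / 3 1 2 / 2 3 1.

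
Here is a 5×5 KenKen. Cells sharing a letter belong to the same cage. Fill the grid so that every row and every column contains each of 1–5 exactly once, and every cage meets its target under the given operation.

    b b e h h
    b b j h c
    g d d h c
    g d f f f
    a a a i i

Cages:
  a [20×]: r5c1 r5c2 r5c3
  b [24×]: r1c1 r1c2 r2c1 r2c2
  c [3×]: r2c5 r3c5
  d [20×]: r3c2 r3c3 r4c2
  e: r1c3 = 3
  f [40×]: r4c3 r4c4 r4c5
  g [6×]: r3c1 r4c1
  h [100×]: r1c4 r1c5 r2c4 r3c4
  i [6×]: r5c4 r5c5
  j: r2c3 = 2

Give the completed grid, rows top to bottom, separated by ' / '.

Cage e is a single given cell, so r1c3 = 3.
Cage h needs product 100; hence r1c5 = 5.
Cage j is given, leaving r2c3 = 2.
Row 2 needs a 5, and only r2c4 is open for it.
The 3 cells of cage f must have product 40; hence r4c3 = 5.
Cage d needs product 20, so r3c2 = 5.
Cage a needs product 20, so r5c1 = 5.
In row 3, 2 can only go at r3c1, so r3c1 = 2.
Cage b has product 24; hence r1c2 = 2.
Column 1 already has 2, which forces r4c1 = 3.
Cage b needs product 24; hence r2c2 = 3.
Row 2 already has 3, which forces r2c5 = 1.
1 is placed in column 5, which forces r3c5 = 3.
Column 5 now contains 3, so r5c5 = 2.
Cage b needs product 24, so r1c1 = 1.
1 is placed in row 1, leaving r1c4 = 4.
Row 2 already has 1; hence r2c1 = 4.
4 is placed in column 4, which forces r3c4 = 1.
Cage f has product 40, so r4c4 = 2.
Column 5 now contains 2; hence r4c5 = 4.
Row 5 already has 2; hence r5c4 = 3.
Row 3 already has 1, which forces r3c3 = 4.
Row 4 already has 4; hence r4c2 = 1.
Column 2 already has 1; hence r5c2 = 4.
Column 3 already has 4, so r5c3 = 1.

1 2 3 4 5 / 4 3 2 5 1 / 2 5 4 1 3 / 3 1 5 2 4 / 5 4 1 3 2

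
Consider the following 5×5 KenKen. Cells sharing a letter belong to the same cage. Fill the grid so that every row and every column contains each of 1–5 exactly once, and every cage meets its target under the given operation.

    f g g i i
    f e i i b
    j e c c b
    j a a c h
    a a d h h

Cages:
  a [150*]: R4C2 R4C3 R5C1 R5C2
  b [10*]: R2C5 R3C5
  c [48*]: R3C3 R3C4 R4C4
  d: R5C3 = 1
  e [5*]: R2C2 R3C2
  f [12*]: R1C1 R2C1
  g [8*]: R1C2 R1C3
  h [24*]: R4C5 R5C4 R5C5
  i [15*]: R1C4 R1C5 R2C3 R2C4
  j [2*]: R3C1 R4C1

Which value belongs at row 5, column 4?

Cage c needs product 48, leaving R3C3 = 4.
Cage c has product 48, so R3C4 = 3.
Cage c has product 48, leaving R4C4 = 4.
Cage d is given, which forces R5C3 = 1.
Column 4 now contains 4, leaving R5C4 = 2.
Cage g's pair has product 8, so R1C2 = 4.
Column 3 already has 4, which forces R1C3 = 2.
Cage i has product 15, leaving R1C4 = 5.
Cage i has product 15; hence R1C5 = 1.
Cage i needs product 15, leaving R2C3 = 3.
Cage i needs product 15; hence R2C4 = 1.
Column 3 already has 2, which forces R4C3 = 5.
The 3 cells of cage h must have product 24, leaving R4C5 = 3.
Cage h has product 24, leaving R5C5 = 4.
Row 1 now contains 4, so R1C1 = 3.
3 is placed in row 2, so R2C1 = 4.
Row 2 now contains 1, so R2C2 = 5.
5 is placed in row 2, which forces R2C5 = 2.
Cage e needs two cells with product 5, which forces R3C2 = 1.
Column 5 now contains 2, so R3C5 = 5.
5 is placed in row 4, which forces R4C2 = 2.
3 is placed in column 1, which forces R5C1 = 5.
5 is placed in column 2, so R5C2 = 3.
Row 3 now contains 1, leaving R3C1 = 2.
Row 4 already has 2, which forces R4C1 = 1.
Completed grid: 3 4 2 5 1 / 4 5 3 1 2 / 2 1 4 3 5 / 1 2 5 4 3 / 5 3 1 2 4.

2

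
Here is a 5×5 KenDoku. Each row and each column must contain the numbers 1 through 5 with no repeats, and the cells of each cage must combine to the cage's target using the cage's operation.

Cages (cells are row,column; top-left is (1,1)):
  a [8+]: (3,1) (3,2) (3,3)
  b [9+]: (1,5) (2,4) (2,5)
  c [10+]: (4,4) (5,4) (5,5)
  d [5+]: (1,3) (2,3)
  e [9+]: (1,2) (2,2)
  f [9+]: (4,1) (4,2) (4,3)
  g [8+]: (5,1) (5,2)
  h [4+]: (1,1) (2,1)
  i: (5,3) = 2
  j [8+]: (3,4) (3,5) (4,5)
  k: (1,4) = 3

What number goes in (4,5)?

Cage k is given, leaving (1,4) = 3.
Cage i is given, which forces (5,3) = 2.
3 is placed in row 1, leaving (1,1) = 1.
1 is placed in row 1; hence (1,3) = 4.
Cage h's pair has sum 4, so (2,1) = 3.
Column 3 already has 4, which forces (2,3) = 1.
1 is placed in row 2, which forces (2,5) = 5.
Column 1 already has 3, so (5,1) = 5.
Row 5 already has 5, leaving (5,2) = 3.
Row 1 now contains 4, leaving (1,2) = 5.
5 is placed in column 5, which forces (1,5) = 2.
Row 2 already has 5; hence (2,2) = 4.
Cage b needs sum 9, so (2,4) = 2.
Cage a needs sum 8, so (3,2) = 1.
Column 2 now contains 4, leaving (4,2) = 2.
The 3 cells of cage f must have sum 9, which forces (4,3) = 3.
Cage c needs sum 10, leaving (4,4) = 5.
Cage a has sum 8, so (3,1) = 2.
Column 3 already has 3; hence (3,3) = 5.
Column 4 now contains 5, which forces (3,4) = 4.
The 3 cells of cage j must have sum 8, which forces (3,5) = 3.
2 is placed in row 4, leaving (4,1) = 4.
Cage j has sum 8, leaving (4,5) = 1.
Column 4 now contains 4, so (5,4) = 1.
1 is placed in column 5, so (5,5) = 4.
Filled in: 1 5 4 3 2 / 3 4 1 2 5 / 2 1 5 4 3 / 4 2 3 5 1 / 5 3 2 1 4.

1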